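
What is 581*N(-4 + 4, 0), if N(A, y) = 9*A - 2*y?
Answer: 0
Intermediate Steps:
N(A, y) = -2*y + 9*A
581*N(-4 + 4, 0) = 581*(-2*0 + 9*(-4 + 4)) = 581*(0 + 9*0) = 581*(0 + 0) = 581*0 = 0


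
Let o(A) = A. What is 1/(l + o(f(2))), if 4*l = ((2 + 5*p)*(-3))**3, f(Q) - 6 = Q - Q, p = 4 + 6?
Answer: -1/949098 ≈ -1.0536e-6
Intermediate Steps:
p = 10
f(Q) = 6 (f(Q) = 6 + (Q - Q) = 6 + 0 = 6)
l = -949104 (l = ((2 + 5*10)*(-3))**3/4 = ((2 + 50)*(-3))**3/4 = (52*(-3))**3/4 = (1/4)*(-156)**3 = (1/4)*(-3796416) = -949104)
1/(l + o(f(2))) = 1/(-949104 + 6) = 1/(-949098) = -1/949098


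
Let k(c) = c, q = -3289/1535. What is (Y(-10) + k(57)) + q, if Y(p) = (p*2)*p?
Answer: 391206/1535 ≈ 254.86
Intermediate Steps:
q = -3289/1535 (q = -3289*1/1535 = -3289/1535 ≈ -2.1427)
Y(p) = 2*p² (Y(p) = (2*p)*p = 2*p²)
(Y(-10) + k(57)) + q = (2*(-10)² + 57) - 3289/1535 = (2*100 + 57) - 3289/1535 = (200 + 57) - 3289/1535 = 257 - 3289/1535 = 391206/1535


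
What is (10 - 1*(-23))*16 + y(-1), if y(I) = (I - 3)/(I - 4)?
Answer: 2644/5 ≈ 528.80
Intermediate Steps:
y(I) = (-3 + I)/(-4 + I)
(10 - 1*(-23))*16 + y(-1) = (10 - 1*(-23))*16 + (-3 - 1)/(-4 - 1) = (10 + 23)*16 - 4/(-5) = 33*16 - 1/5*(-4) = 528 + 4/5 = 2644/5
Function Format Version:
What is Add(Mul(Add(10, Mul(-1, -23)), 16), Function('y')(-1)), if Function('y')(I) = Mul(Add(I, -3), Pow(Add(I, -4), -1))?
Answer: Rational(2644, 5) ≈ 528.80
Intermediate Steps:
Function('y')(I) = Mul(Pow(Add(-4, I), -1), Add(-3, I)) (Function('y')(I) = Mul(Add(-3, I), Pow(Add(-4, I), -1)) = Mul(Pow(Add(-4, I), -1), Add(-3, I)))
Add(Mul(Add(10, Mul(-1, -23)), 16), Function('y')(-1)) = Add(Mul(Add(10, Mul(-1, -23)), 16), Mul(Pow(Add(-4, -1), -1), Add(-3, -1))) = Add(Mul(Add(10, 23), 16), Mul(Pow(-5, -1), -4)) = Add(Mul(33, 16), Mul(Rational(-1, 5), -4)) = Add(528, Rational(4, 5)) = Rational(2644, 5)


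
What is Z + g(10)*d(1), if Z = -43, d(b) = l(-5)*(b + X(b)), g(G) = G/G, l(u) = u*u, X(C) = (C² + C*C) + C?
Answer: 57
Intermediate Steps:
X(C) = C + 2*C² (X(C) = (C² + C²) + C = 2*C² + C = C + 2*C²)
l(u) = u²
g(G) = 1
d(b) = 25*b + 25*b*(1 + 2*b) (d(b) = (-5)²*(b + b*(1 + 2*b)) = 25*(b + b*(1 + 2*b)) = 25*b + 25*b*(1 + 2*b))
Z + g(10)*d(1) = -43 + 1*(50*1*(1 + 1)) = -43 + 1*(50*1*2) = -43 + 1*100 = -43 + 100 = 57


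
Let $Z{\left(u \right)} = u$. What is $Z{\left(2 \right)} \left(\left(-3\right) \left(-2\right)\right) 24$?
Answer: $288$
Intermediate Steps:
$Z{\left(2 \right)} \left(\left(-3\right) \left(-2\right)\right) 24 = 2 \left(\left(-3\right) \left(-2\right)\right) 24 = 2 \cdot 6 \cdot 24 = 12 \cdot 24 = 288$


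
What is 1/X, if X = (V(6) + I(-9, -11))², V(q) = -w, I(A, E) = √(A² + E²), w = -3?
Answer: (3 + √202)⁻² ≈ 0.0033752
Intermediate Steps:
V(q) = 3 (V(q) = -1*(-3) = 3)
X = (3 + √202)² (X = (3 + √((-9)² + (-11)²))² = (3 + √(81 + 121))² = (3 + √202)² ≈ 296.28)
1/X = 1/((3 + √202)²) = (3 + √202)⁻²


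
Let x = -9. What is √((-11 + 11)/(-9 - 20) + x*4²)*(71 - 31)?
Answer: 480*I ≈ 480.0*I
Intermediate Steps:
√((-11 + 11)/(-9 - 20) + x*4²)*(71 - 31) = √((-11 + 11)/(-9 - 20) - 9*4²)*(71 - 31) = √(0/(-29) - 9*16)*40 = √(0*(-1/29) - 144)*40 = √(0 - 144)*40 = √(-144)*40 = (12*I)*40 = 480*I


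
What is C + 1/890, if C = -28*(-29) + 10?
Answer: 731581/890 ≈ 822.00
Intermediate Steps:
C = 822 (C = 812 + 10 = 822)
C + 1/890 = 822 + 1/890 = 731581/890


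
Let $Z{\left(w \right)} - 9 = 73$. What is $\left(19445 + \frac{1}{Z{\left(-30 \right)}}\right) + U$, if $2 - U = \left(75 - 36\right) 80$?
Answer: $\frac{1338815}{82} \approx 16327.0$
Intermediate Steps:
$U = -3118$ ($U = 2 - \left(75 - 36\right) 80 = 2 - 39 \cdot 80 = 2 - 3120 = -3118$)
$Z{\left(w \right)} = 82$ ($Z{\left(w \right)} = 9 + 73 = 82$)
$\left(19445 + \frac{1}{Z{\left(-30 \right)}}\right) + U = \left(19445 + \frac{1}{82}\right) - 3118 = \frac{1594491}{82} - 3118 = \frac{1338815}{82}$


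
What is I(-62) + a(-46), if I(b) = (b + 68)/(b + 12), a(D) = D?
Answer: -1153/25 ≈ -46.120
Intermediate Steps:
I(b) = (68 + b)/(12 + b)
I(-62) + a(-46) = (68 - 62)/(12 - 62) - 46 = 6/(-50) - 46 = -1/50*6 - 46 = -3/25 - 46 = -1153/25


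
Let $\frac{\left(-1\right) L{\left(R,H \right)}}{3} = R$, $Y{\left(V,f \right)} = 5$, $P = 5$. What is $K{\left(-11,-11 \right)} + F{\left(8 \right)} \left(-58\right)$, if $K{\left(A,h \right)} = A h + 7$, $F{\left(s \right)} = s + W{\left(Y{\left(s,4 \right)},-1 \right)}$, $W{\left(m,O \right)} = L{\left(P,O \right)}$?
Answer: $534$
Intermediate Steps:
$L{\left(R,H \right)} = - 3 R$
$W{\left(m,O \right)} = -15$ ($W{\left(m,O \right)} = \left(-3\right) 5 = -15$)
$F{\left(s \right)} = -15 + s$ ($F{\left(s \right)} = s - 15 = -15 + s$)
$K{\left(A,h \right)} = 7 + A h$
$K{\left(-11,-11 \right)} + F{\left(8 \right)} \left(-58\right) = \left(7 - -121\right) + \left(-15 + 8\right) \left(-58\right) = \left(7 + 121\right) - -406 = 128 + 406 = 534$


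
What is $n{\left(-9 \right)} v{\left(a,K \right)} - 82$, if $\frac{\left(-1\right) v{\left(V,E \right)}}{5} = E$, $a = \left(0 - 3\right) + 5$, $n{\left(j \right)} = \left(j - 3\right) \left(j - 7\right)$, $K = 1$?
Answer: $-1042$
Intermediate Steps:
$n{\left(j \right)} = \left(-7 + j\right) \left(-3 + j\right)$ ($n{\left(j \right)} = \left(-3 + j\right) \left(-7 + j\right) = \left(-7 + j\right) \left(-3 + j\right)$)
$a = 2$ ($a = -3 + 5 = 2$)
$v{\left(V,E \right)} = - 5 E$
$n{\left(-9 \right)} v{\left(a,K \right)} - 82 = \left(21 + \left(-9\right)^{2} - -90\right) \left(\left(-5\right) 1\right) - 82 = \left(21 + 81 + 90\right) \left(-5\right) - 82 = 192 \left(-5\right) - 82 = -960 - 82 = -1042$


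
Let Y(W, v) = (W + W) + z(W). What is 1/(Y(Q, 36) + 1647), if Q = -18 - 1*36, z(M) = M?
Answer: 1/1485 ≈ 0.00067340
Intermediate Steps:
Q = -54 (Q = -18 - 36 = -54)
Y(W, v) = 3*W (Y(W, v) = (W + W) + W = 2*W + W = 3*W)
1/(Y(Q, 36) + 1647) = 1/(3*(-54) + 1647) = 1/(-162 + 1647) = 1/1485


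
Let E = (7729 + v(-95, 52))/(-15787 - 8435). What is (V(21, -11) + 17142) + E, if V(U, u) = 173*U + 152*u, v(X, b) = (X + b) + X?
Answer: 462705275/24222 ≈ 19103.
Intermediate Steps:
v(X, b) = b + 2*X
V(U, u) = 152*u + 173*U
E = -7591/24222 (E = (7729 + (52 + 2*(-95)))/(-15787 - 8435) = (7729 + (52 - 190))/(-24222) = (7729 - 138)*(-1/24222) = 7591*(-1/24222) = -7591/24222 ≈ -0.31339)
(V(21, -11) + 17142) + E = ((152*(-11) + 173*21) + 17142) - 7591/24222 = ((-1672 + 3633) + 17142) - 7591/24222 = (1961 + 17142) - 7591/24222 = 19103 - 7591/24222 = 462705275/24222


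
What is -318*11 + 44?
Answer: -3454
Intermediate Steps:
-318*11 + 44 = -53*66 + 44 = -3498 + 44 = -3454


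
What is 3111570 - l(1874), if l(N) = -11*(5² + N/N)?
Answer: 3111856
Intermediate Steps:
l(N) = -286 (l(N) = -11*(25 + 1) = -11*26 = -286)
3111570 - l(1874) = 3111570 - 1*(-286) = 3111570 + 286 = 3111856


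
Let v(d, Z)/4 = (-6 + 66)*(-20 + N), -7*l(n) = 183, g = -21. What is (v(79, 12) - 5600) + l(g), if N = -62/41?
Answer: -3096463/287 ≈ -10789.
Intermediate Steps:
N = -62/41 (N = -62*1/41 = -62/41 ≈ -1.5122)
l(n) = -183/7 (l(n) = -⅐*183 = -183/7)
v(d, Z) = -211680/41 (v(d, Z) = 4*((-6 + 66)*(-20 - 62/41)) = 4*(60*(-882/41)) = 4*(-52920/41) = -211680/41)
(v(79, 12) - 5600) + l(g) = (-211680/41 - 5600) - 183/7 = -441280/41 - 183/7 = -3096463/287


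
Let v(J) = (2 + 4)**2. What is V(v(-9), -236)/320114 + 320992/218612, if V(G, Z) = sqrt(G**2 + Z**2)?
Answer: 80248/54653 + 2*sqrt(3562)/160057 ≈ 1.4691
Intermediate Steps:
v(J) = 36 (v(J) = 6**2 = 36)
V(v(-9), -236)/320114 + 320992/218612 = sqrt(36**2 + (-236)**2)/320114 + 320992/218612 = sqrt(1296 + 55696)*(1/320114) + 320992*(1/218612) = sqrt(56992)*(1/320114) + 80248/54653 = (4*sqrt(3562))*(1/320114) + 80248/54653 = 2*sqrt(3562)/160057 + 80248/54653 = 80248/54653 + 2*sqrt(3562)/160057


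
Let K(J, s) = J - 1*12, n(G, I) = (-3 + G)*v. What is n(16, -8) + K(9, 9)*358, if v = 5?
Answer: -1009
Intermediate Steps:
n(G, I) = -15 + 5*G (n(G, I) = (-3 + G)*5 = -15 + 5*G)
K(J, s) = -12 + J (K(J, s) = J - 12 = -12 + J)
n(16, -8) + K(9, 9)*358 = (-15 + 5*16) + (-12 + 9)*358 = (-15 + 80) - 3*358 = 65 - 1074 = -1009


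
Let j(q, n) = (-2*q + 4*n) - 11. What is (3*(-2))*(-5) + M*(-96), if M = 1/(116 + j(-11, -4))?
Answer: 1078/37 ≈ 29.135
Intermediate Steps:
j(q, n) = -11 - 2*q + 4*n
M = 1/111 (M = 1/(116 + (-11 - 2*(-11) + 4*(-4))) = 1/(116 + (-11 + 22 - 16)) = 1/(116 - 5) = 1/111 ≈ 0.0090090)
(3*(-2))*(-5) + M*(-96) = (3*(-2))*(-5) + (1/111)*(-96) = -6*(-5) - 32/37 = 30 - 32/37 = 1078/37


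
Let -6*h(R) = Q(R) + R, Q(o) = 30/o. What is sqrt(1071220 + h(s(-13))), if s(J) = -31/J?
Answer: sqrt(6263113100322)/2418 ≈ 1035.0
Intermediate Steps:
h(R) = -5/R - R/6 (h(R) = -(30/R + R)/6 = -(R + 30/R)/6 = -5/R - R/6)
sqrt(1071220 + h(s(-13))) = sqrt(1071220 + (-5/((-31/(-13))) - (-31)/(6*(-13)))) = sqrt(1071220 + (-5/((-31*(-1/13))) - (-31)*(-1)/(6*13))) = sqrt(1071220 + (-5/31/13 - 1/6*31/13)) = sqrt(1071220 + (-5*13/31 - 31/78)) = sqrt(1071220 + (-65/31 - 31/78)) = sqrt(1071220 - 6031/2418) = sqrt(2590203929/2418) = sqrt(6263113100322)/2418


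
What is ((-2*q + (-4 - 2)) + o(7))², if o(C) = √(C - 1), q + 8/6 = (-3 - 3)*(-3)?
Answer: 13978/9 - 236*√6/3 ≈ 1360.4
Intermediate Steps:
q = 50/3 (q = -4/3 + (-3 - 3)*(-3) = -4/3 - 6*(-3) = -4/3 + 18 = 50/3 ≈ 16.667)
o(C) = √(-1 + C)
((-2*q + (-4 - 2)) + o(7))² = ((-2*50/3 + (-4 - 2)) + √(-1 + 7))² = ((-100/3 - 6) + √6)² = (-118/3 + √6)²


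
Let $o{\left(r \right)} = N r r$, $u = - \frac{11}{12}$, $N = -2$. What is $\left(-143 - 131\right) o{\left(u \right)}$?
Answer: $\frac{16577}{36} \approx 460.47$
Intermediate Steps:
$u = - \frac{11}{12}$ ($u = \left(-11\right) \frac{1}{12} = - \frac{11}{12} \approx -0.91667$)
$o{\left(r \right)} = - 2 r^{2}$ ($o{\left(r \right)} = - 2 r r = - 2 r^{2}$)
$\left(-143 - 131\right) o{\left(u \right)} = \left(-143 - 131\right) \left(- 2 \left(- \frac{11}{12}\right)^{2}\right) = - 274 \left(\left(-2\right) \frac{121}{144}\right) = \left(-274\right) \left(- \frac{121}{72}\right) = \frac{16577}{36}$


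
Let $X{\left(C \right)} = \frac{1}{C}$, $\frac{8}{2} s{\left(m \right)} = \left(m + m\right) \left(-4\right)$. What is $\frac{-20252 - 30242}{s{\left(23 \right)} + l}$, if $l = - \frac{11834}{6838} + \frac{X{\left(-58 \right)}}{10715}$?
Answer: $\frac{107289950629420}{101418314189} \approx 1057.9$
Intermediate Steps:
$s{\left(m \right)} = - 2 m$ ($s{\left(m \right)} = \frac{\left(m + m\right) \left(-4\right)}{4} = \frac{2 m \left(-4\right)}{4} = \frac{\left(-8\right) m}{4} = - 2 m$)
$l = - \frac{3677241409}{2124805930}$ ($l = - \frac{11834}{6838} + \frac{1}{\left(-58\right) 10715} = \left(-11834\right) \frac{1}{6838} - \frac{1}{621470} = - \frac{5917}{3419} - \frac{1}{621470} = - \frac{3677241409}{2124805930} \approx -1.7306$)
$\frac{-20252 - 30242}{s{\left(23 \right)} + l} = \frac{-20252 - 30242}{\left(-2\right) 23 - \frac{3677241409}{2124805930}} = - \frac{50494}{-46 - \frac{3677241409}{2124805930}} = - \frac{50494}{- \frac{101418314189}{2124805930}} = \left(-50494\right) \left(- \frac{2124805930}{101418314189}\right) = \frac{107289950629420}{101418314189}$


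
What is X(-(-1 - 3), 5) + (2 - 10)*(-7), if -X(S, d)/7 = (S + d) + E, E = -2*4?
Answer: 49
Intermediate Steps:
E = -8
X(S, d) = 56 - 7*S - 7*d (X(S, d) = -7*((S + d) - 8) = -7*(-8 + S + d) = 56 - 7*S - 7*d)
X(-(-1 - 3), 5) + (2 - 10)*(-7) = (56 - (-7)*(-1 - 3) - 7*5) + (2 - 10)*(-7) = (56 - (-7)*(-4) - 35) - 8*(-7) = (56 - 7*4 - 35) + 56 = (56 - 28 - 35) + 56 = -7 + 56 = 49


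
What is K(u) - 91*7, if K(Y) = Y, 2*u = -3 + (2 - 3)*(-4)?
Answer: -1273/2 ≈ -636.50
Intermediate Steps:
u = ½ (u = (-3 + (2 - 3)*(-4))/2 = (-3 - 1*(-4))/2 = (-3 + 4)/2 = (½)*1 = ½ ≈ 0.50000)
K(u) - 91*7 = ½ - 91*7 = ½ - 637 = -1273/2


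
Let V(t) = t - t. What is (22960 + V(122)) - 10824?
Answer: 12136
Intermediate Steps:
V(t) = 0
(22960 + V(122)) - 10824 = (22960 + 0) - 10824 = 22960 - 10824 = 12136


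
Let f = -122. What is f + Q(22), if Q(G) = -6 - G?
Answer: -150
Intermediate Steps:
f + Q(22) = -122 + (-6 - 1*22) = -122 + (-6 - 22) = -122 - 28 = -150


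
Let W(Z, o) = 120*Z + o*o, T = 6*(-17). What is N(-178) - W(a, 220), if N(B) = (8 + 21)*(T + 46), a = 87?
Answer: -60464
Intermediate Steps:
T = -102
W(Z, o) = o² + 120*Z (W(Z, o) = 120*Z + o² = o² + 120*Z)
N(B) = -1624 (N(B) = (8 + 21)*(-102 + 46) = 29*(-56) = -1624)
N(-178) - W(a, 220) = -1624 - (220² + 120*87) = -1624 - (48400 + 10440) = -1624 - 1*58840 = -1624 - 58840 = -60464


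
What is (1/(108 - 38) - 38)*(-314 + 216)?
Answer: 18613/5 ≈ 3722.6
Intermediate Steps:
(1/(108 - 38) - 38)*(-314 + 216) = (1/70 - 38)*(-98) = -2659/70*(-98) = 18613/5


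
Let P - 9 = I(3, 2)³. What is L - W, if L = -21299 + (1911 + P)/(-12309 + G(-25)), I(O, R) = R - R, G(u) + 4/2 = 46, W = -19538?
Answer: -4320117/2453 ≈ -1761.2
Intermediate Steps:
G(u) = 44 (G(u) = -2 + 46 = 44)
I(O, R) = 0
P = 9 (P = 9 + 0³ = 9 + 0 = 9)
L = -52246831/2453 (L = -21299 + (1911 + 9)/(-12309 + 44) = -21299 + 1920/(-12265) = -21299 + 1920*(-1/12265) = -21299 - 384/2453 = -52246831/2453 ≈ -21299.)
L - W = -52246831/2453 - 1*(-19538) = -52246831/2453 + 19538 = -4320117/2453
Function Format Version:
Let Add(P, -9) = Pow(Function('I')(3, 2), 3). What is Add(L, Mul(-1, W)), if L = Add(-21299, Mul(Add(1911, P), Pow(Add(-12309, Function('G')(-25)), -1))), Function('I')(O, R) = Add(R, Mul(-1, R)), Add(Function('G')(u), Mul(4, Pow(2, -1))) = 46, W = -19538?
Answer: Rational(-4320117, 2453) ≈ -1761.2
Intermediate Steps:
Function('G')(u) = 44 (Function('G')(u) = Add(-2, 46) = 44)
Function('I')(O, R) = 0
P = 9 (P = Add(9, Pow(0, 3)) = Add(9, 0) = 9)
L = Rational(-52246831, 2453) (L = Add(-21299, Mul(Add(1911, 9), Pow(Add(-12309, 44), -1))) = Add(-21299, Mul(1920, Pow(-12265, -1))) = Add(-21299, Mul(1920, Rational(-1, 12265))) = Add(-21299, Rational(-384, 2453)) = Rational(-52246831, 2453) ≈ -21299.)
Add(L, Mul(-1, W)) = Add(Rational(-52246831, 2453), Mul(-1, -19538)) = Add(Rational(-52246831, 2453), 19538) = Rational(-4320117, 2453)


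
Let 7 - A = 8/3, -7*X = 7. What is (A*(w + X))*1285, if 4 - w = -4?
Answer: 116935/3 ≈ 38978.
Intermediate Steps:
w = 8 (w = 4 - 1*(-4) = 4 + 4 = 8)
X = -1 (X = -1/7*7 = -1)
A = 13/3 (A = 7 - 8/3 = 13/3 ≈ 4.3333)
(A*(w + X))*1285 = (13*(8 - 1)/3)*1285 = ((13/3)*7)*1285 = (91/3)*1285 = 116935/3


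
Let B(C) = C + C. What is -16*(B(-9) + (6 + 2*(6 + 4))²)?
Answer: -10528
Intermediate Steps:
B(C) = 2*C
-16*(B(-9) + (6 + 2*(6 + 4))²) = -16*(2*(-9) + (6 + 2*(6 + 4))²) = -16*(-18 + (6 + 2*10)²) = -16*(-18 + (6 + 20)²) = -16*(-18 + 26²) = -16*(-18 + 676) = -16*658 = -10528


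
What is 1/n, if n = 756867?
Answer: 1/756867 ≈ 1.3212e-6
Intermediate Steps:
1/n = 1/756867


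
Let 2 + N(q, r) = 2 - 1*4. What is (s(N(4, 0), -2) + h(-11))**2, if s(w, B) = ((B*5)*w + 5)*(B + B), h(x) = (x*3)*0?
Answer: 32400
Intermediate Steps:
N(q, r) = -4 (N(q, r) = -2 + (2 - 1*4) = -2 + (2 - 4) = -2 - 2 = -4)
h(x) = 0 (h(x) = (3*x)*0 = 0)
s(w, B) = 2*B*(5 + 5*B*w) (s(w, B) = ((5*B)*w + 5)*(2*B) = (5*B*w + 5)*(2*B) = (5 + 5*B*w)*(2*B) = 2*B*(5 + 5*B*w))
(s(N(4, 0), -2) + h(-11))**2 = (10*(-2)*(1 - 2*(-4)) + 0)**2 = (10*(-2)*(1 + 8) + 0)**2 = (10*(-2)*9 + 0)**2 = (-180 + 0)**2 = (-180)**2 = 32400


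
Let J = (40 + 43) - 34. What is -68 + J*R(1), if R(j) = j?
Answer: -19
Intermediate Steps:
J = 49 (J = 83 - 34 = 49)
-68 + J*R(1) = -68 + 49*1 = -68 + 49 = -19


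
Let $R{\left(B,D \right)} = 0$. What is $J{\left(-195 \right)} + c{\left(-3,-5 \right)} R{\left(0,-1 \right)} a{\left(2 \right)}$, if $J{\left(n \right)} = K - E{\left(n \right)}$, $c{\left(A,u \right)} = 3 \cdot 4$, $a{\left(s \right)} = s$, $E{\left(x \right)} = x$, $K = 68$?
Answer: $263$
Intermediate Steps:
$c{\left(A,u \right)} = 12$
$J{\left(n \right)} = 68 - n$
$J{\left(-195 \right)} + c{\left(-3,-5 \right)} R{\left(0,-1 \right)} a{\left(2 \right)} = \left(68 - -195\right) + 12 \cdot 0 \cdot 2 = \left(68 + 195\right) + 12 \cdot 0 = 263 + 0 = 263$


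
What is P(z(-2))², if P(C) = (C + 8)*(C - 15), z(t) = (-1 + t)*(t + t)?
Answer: 3600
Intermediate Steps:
z(t) = 2*t*(-1 + t) (z(t) = (-1 + t)*(2*t) = 2*t*(-1 + t))
P(C) = (-15 + C)*(8 + C) (P(C) = (8 + C)*(-15 + C) = (-15 + C)*(8 + C))
P(z(-2))² = (-120 + (2*(-2)*(-1 - 2))² - 14*(-2)*(-1 - 2))² = (-120 + (2*(-2)*(-3))² - 14*(-2)*(-3))² = (-120 + 12² - 7*12)² = (-120 + 144 - 84)² = (-60)² = 3600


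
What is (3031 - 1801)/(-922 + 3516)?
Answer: 615/1297 ≈ 0.47417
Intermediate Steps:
(3031 - 1801)/(-922 + 3516) = 1230/2594 = 1230*(1/2594) = 615/1297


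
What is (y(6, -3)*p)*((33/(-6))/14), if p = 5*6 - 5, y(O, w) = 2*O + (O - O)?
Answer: -825/7 ≈ -117.86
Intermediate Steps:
y(O, w) = 2*O (y(O, w) = 2*O + 0 = 2*O)
p = 25 (p = 30 - 5 = 25)
(y(6, -3)*p)*((33/(-6))/14) = ((2*6)*25)*((33/(-6))/14) = (12*25)*((33*(-1/6))*(1/14)) = 300*(-11/2*1/14) = 300*(-11/28) = -825/7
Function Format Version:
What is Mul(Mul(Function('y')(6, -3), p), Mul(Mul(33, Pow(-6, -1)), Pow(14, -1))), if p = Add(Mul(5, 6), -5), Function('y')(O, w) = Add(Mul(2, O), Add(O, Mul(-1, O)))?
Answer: Rational(-825, 7) ≈ -117.86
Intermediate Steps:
Function('y')(O, w) = Mul(2, O) (Function('y')(O, w) = Add(Mul(2, O), 0) = Mul(2, O))
p = 25 (p = Add(30, -5) = 25)
Mul(Mul(Function('y')(6, -3), p), Mul(Mul(33, Pow(-6, -1)), Pow(14, -1))) = Mul(Mul(Mul(2, 6), 25), Mul(Mul(33, Pow(-6, -1)), Pow(14, -1))) = Mul(Mul(12, 25), Mul(Mul(33, Rational(-1, 6)), Rational(1, 14))) = Mul(300, Mul(Rational(-11, 2), Rational(1, 14))) = Mul(300, Rational(-11, 28)) = Rational(-825, 7)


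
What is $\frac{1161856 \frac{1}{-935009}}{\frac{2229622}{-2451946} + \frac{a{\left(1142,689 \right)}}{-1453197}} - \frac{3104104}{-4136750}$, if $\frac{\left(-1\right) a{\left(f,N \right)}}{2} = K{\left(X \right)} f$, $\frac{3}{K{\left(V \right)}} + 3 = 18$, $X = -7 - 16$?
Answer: $\frac{33157863814018652257427404}{15659960349845341863283625} \approx 2.1174$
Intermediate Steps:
$X = -23$
$K{\left(V \right)} = \frac{1}{5}$ ($K{\left(V \right)} = \frac{3}{-3 + 18} = \frac{3}{15} = 3 \cdot \frac{1}{15} = \frac{1}{5}$)
$a{\left(f,N \right)} = - \frac{2 f}{5}$ ($a{\left(f,N \right)} = - 2 \frac{f}{5} = - \frac{2 f}{5}$)
$\frac{1161856 \frac{1}{-935009}}{\frac{2229622}{-2451946} + \frac{a{\left(1142,689 \right)}}{-1453197}} - \frac{3104104}{-4136750} = \frac{1161856 \frac{1}{-935009}}{\frac{2229622}{-2451946} + \frac{\left(- \frac{2}{5}\right) 1142}{-1453197}} - \frac{3104104}{-4136750} = \frac{1161856 \left(- \frac{1}{935009}\right)}{2229622 \left(- \frac{1}{2451946}\right) - - \frac{2284}{7265985}} - - \frac{1552052}{2068375} = - \frac{1161856}{935009 \left(- \frac{1114811}{1225973} + \frac{2284}{7265985}\right)} + \frac{1552052}{2068375} = - \frac{1161856}{935009 \left(- \frac{8097399881503}{8907901428405}\right)} + \frac{1552052}{2068375} = \left(- \frac{1161856}{935009}\right) \left(- \frac{8907901428405}{8097399881503}\right) + \frac{1552052}{2068375} = \frac{10349698722000919680}{7571141765804238527} + \frac{1552052}{2068375} = \frac{33157863814018652257427404}{15659960349845341863283625}$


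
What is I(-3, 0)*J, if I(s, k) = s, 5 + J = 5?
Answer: 0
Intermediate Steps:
J = 0 (J = -5 + 5 = 0)
I(-3, 0)*J = -3*0 = 0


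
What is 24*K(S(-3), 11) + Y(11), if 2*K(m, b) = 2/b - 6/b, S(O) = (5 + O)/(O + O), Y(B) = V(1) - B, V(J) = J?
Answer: -158/11 ≈ -14.364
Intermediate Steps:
Y(B) = 1 - B
S(O) = (5 + O)/(2*O) (S(O) = (5 + O)/((2*O)) = (5 + O)*(1/(2*O)) = (5 + O)/(2*O))
K(m, b) = -2/b (K(m, b) = (2/b - 6/b)/2 = (-4/b)/2 = -2/b)
24*K(S(-3), 11) + Y(11) = 24*(-2/11) + (1 - 1*11) = 24*(-2*1/11) + (1 - 11) = 24*(-2/11) - 10 = -48/11 - 10 = -158/11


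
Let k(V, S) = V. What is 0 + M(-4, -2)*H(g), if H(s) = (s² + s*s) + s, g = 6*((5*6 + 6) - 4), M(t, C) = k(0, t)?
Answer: 0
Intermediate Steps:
M(t, C) = 0
g = 192 (g = 6*((30 + 6) - 4) = 6*(36 - 4) = 6*32 = 192)
H(s) = s + 2*s² (H(s) = (s² + s²) + s = 2*s² + s = s + 2*s²)
0 + M(-4, -2)*H(g) = 0 + 0*(192*(1 + 2*192)) = 0 + 0*(192*(1 + 384)) = 0 + 0*(192*385) = 0 + 0*73920 = 0 + 0 = 0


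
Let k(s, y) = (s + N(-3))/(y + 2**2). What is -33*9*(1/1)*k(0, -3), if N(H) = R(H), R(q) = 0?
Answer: 0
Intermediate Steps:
N(H) = 0
k(s, y) = s/(4 + y) (k(s, y) = (s + 0)/(y + 2**2) = s/(y + 4) = s/(4 + y))
-33*9*(1/1)*k(0, -3) = -33*9*(1/1)*0/(4 - 3) = -33*9*(1*1)*0/1 = -33*9*1*0*1 = -297*0 = -33*0 = 0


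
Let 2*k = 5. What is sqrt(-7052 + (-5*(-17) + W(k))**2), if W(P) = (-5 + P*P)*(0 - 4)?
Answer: 2*I*sqrt(163) ≈ 25.534*I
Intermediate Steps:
k = 5/2 (k = (1/2)*5 = 5/2 ≈ 2.5000)
W(P) = 20 - 4*P**2 (W(P) = (-5 + P**2)*(-4) = 20 - 4*P**2)
sqrt(-7052 + (-5*(-17) + W(k))**2) = sqrt(-7052 + (-5*(-17) + (20 - 4*(5/2)**2))**2) = sqrt(-7052 + (85 + (20 - 4*25/4))**2) = sqrt(-7052 + (85 + (20 - 25))**2) = sqrt(-7052 + (85 - 5)**2) = sqrt(-7052 + 80**2) = sqrt(-7052 + 6400) = sqrt(-652) = 2*I*sqrt(163)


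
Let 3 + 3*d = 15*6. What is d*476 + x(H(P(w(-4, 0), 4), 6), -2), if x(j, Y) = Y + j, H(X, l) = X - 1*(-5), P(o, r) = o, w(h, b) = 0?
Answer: 13807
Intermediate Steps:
d = 29 (d = -1 + (15*6)/3 = -1 + (1/3)*90 = -1 + 30 = 29)
H(X, l) = 5 + X (H(X, l) = X + 5 = 5 + X)
d*476 + x(H(P(w(-4, 0), 4), 6), -2) = 29*476 + (-2 + (5 + 0)) = 13804 + (-2 + 5) = 13804 + 3 = 13807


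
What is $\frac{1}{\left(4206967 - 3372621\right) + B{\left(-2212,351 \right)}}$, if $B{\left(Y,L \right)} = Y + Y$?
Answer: $\frac{1}{829922} \approx 1.2049 \cdot 10^{-6}$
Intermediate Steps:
$B{\left(Y,L \right)} = 2 Y$
$\frac{1}{\left(4206967 - 3372621\right) + B{\left(-2212,351 \right)}} = \frac{1}{\left(4206967 - 3372621\right) + 2 \left(-2212\right)} = \frac{1}{834346 - 4424} = \frac{1}{829922}$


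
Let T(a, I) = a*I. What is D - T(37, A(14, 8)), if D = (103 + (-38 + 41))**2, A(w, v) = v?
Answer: 10940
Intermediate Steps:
T(a, I) = I*a
D = 11236 (D = (103 + 3)**2 = 106**2 = 11236)
D - T(37, A(14, 8)) = 11236 - 8*37 = 11236 - 1*296 = 11236 - 296 = 10940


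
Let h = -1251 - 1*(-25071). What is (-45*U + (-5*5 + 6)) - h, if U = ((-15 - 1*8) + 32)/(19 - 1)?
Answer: -47723/2 ≈ -23862.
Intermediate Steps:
h = 23820 (h = -1251 + 25071 = 23820)
U = 1/2 (U = ((-15 - 8) + 32)/18 = (-23 + 32)*(1/18) = 9*(1/18) = 1/2 ≈ 0.50000)
(-45*U + (-5*5 + 6)) - h = (-45*1/2 + (-5*5 + 6)) - 1*23820 = (-45/2 + (-25 + 6)) - 23820 = (-45/2 - 19) - 23820 = -83/2 - 23820 = -47723/2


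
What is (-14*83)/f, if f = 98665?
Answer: -166/14095 ≈ -0.011777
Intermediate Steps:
(-14*83)/f = -14*83/98665 = -1162*1/98665 = -166/14095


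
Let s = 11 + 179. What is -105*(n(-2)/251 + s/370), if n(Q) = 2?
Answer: -508515/9287 ≈ -54.756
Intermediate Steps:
s = 190
-105*(n(-2)/251 + s/370) = -105*(2/251 + 190/370) = -105*(2*(1/251) + 190*(1/370)) = -105*(2/251 + 19/37) = -105*4843/9287 = -508515/9287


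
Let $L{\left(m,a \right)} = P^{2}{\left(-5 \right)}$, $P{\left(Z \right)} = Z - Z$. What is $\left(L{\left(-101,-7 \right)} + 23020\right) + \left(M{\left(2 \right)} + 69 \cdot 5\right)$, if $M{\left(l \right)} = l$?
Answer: $23367$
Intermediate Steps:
$P{\left(Z \right)} = 0$
$L{\left(m,a \right)} = 0$ ($L{\left(m,a \right)} = 0^{2} = 0$)
$\left(L{\left(-101,-7 \right)} + 23020\right) + \left(M{\left(2 \right)} + 69 \cdot 5\right) = \left(0 + 23020\right) + \left(2 + 69 \cdot 5\right) = 23020 + \left(2 + 345\right) = 23020 + 347 = 23367$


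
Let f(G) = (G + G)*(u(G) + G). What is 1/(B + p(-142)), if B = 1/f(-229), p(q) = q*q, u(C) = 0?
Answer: 104882/2114840649 ≈ 4.9593e-5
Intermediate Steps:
f(G) = 2*G² (f(G) = (G + G)*(0 + G) = (2*G)*G = 2*G²)
p(q) = q²
B = 1/104882 (B = 1/(2*(-229)²) = 1/(2*52441) = 1/104882 ≈ 9.5345e-6)
1/(B + p(-142)) = 1/(1/104882 + (-142)²) = 1/(1/104882 + 20164) = 1/(2114840649/104882) = 104882/2114840649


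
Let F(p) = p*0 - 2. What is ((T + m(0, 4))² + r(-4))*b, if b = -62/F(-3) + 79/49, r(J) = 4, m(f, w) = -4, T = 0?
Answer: 31960/49 ≈ 652.25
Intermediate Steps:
F(p) = -2 (F(p) = 0 - 2 = -2)
b = 1598/49 (b = -62/(-2) + 79/49 = -62*(-½) + 79*(1/49) = 31 + 79/49 = 1598/49 ≈ 32.612)
((T + m(0, 4))² + r(-4))*b = ((0 - 4)² + 4)*(1598/49) = ((-4)² + 4)*(1598/49) = (16 + 4)*(1598/49) = 20*(1598/49) = 31960/49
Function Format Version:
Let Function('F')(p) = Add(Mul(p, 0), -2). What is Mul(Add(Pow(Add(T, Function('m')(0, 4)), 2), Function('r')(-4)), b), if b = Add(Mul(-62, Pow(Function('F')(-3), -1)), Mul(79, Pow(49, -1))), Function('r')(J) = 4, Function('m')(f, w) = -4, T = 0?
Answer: Rational(31960, 49) ≈ 652.25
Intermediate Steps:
Function('F')(p) = -2 (Function('F')(p) = Add(0, -2) = -2)
b = Rational(1598, 49) (b = Add(Mul(-62, Pow(-2, -1)), Mul(79, Pow(49, -1))) = Add(Mul(-62, Rational(-1, 2)), Mul(79, Rational(1, 49))) = Add(31, Rational(79, 49)) = Rational(1598, 49) ≈ 32.612)
Mul(Add(Pow(Add(T, Function('m')(0, 4)), 2), Function('r')(-4)), b) = Mul(Add(Pow(Add(0, -4), 2), 4), Rational(1598, 49)) = Mul(Add(Pow(-4, 2), 4), Rational(1598, 49)) = Mul(Add(16, 4), Rational(1598, 49)) = Mul(20, Rational(1598, 49)) = Rational(31960, 49)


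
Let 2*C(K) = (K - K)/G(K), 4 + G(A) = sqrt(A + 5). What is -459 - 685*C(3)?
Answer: -459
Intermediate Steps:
G(A) = -4 + sqrt(5 + A) (G(A) = -4 + sqrt(A + 5) = -4 + sqrt(5 + A))
C(K) = 0 (C(K) = ((K - K)/(-4 + sqrt(5 + K)))/2 = (0/(-4 + sqrt(5 + K)))/2 = (1/2)*0 = 0)
-459 - 685*C(3) = -459 - 685*0 = -459 + 0 = -459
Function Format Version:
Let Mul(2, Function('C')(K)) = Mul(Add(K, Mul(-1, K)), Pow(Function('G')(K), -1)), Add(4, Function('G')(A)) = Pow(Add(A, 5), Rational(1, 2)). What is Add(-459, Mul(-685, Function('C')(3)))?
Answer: -459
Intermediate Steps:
Function('G')(A) = Add(-4, Pow(Add(5, A), Rational(1, 2))) (Function('G')(A) = Add(-4, Pow(Add(A, 5), Rational(1, 2))) = Add(-4, Pow(Add(5, A), Rational(1, 2))))
Function('C')(K) = 0 (Function('C')(K) = Mul(Rational(1, 2), Mul(Add(K, Mul(-1, K)), Pow(Add(-4, Pow(Add(5, K), Rational(1, 2))), -1))) = Mul(Rational(1, 2), Mul(0, Pow(Add(-4, Pow(Add(5, K), Rational(1, 2))), -1))) = Mul(Rational(1, 2), 0) = 0)
Add(-459, Mul(-685, Function('C')(3))) = Add(-459, Mul(-685, 0)) = Add(-459, 0) = -459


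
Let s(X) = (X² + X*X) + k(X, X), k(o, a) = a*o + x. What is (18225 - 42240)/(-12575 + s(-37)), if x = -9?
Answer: 24015/8477 ≈ 2.8330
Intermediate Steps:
k(o, a) = -9 + a*o (k(o, a) = a*o - 9 = -9 + a*o)
s(X) = -9 + 3*X² (s(X) = (X² + X*X) + (-9 + X*X) = (X² + X²) + (-9 + X²) = 2*X² + (-9 + X²) = -9 + 3*X²)
(18225 - 42240)/(-12575 + s(-37)) = (18225 - 42240)/(-12575 + (-9 + 3*(-37)²)) = -24015/(-12575 + (-9 + 3*1369)) = -24015/(-12575 + (-9 + 4107)) = -24015/(-12575 + 4098) = -24015/(-8477) = -24015*(-1/8477) = 24015/8477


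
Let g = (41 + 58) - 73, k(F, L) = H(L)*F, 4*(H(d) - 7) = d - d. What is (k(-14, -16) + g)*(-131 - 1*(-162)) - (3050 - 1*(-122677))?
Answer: -127959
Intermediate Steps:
H(d) = 7 (H(d) = 7 + (d - d)/4 = 7 + (¼)*0 = 7 + 0 = 7)
k(F, L) = 7*F
g = 26 (g = 99 - 73 = 26)
(k(-14, -16) + g)*(-131 - 1*(-162)) - (3050 - 1*(-122677)) = (7*(-14) + 26)*(-131 - 1*(-162)) - (3050 - 1*(-122677)) = (-98 + 26)*(-131 + 162) - (3050 + 122677) = -72*31 - 1*125727 = -2232 - 125727 = -127959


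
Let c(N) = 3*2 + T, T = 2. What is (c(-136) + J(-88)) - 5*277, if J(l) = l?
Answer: -1465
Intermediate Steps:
c(N) = 8 (c(N) = 3*2 + 2 = 6 + 2 = 8)
(c(-136) + J(-88)) - 5*277 = (8 - 88) - 5*277 = -80 - 1385 = -1465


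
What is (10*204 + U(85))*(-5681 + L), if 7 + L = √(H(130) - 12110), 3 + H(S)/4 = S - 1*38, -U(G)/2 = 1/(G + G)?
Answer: -986293512/85 + 520197*I*√1306/85 ≈ -1.1603e+7 + 2.2117e+5*I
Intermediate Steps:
U(G) = -1/G (U(G) = -2/(G + G) = -2*1/(2*G) = -1/G)
H(S) = -164 + 4*S (H(S) = -12 + 4*(S - 1*38) = -12 + 4*(S - 38) = -12 + 4*(-38 + S) = -12 + (-152 + 4*S) = -164 + 4*S)
L = -7 + 3*I*√1306 (L = -7 + √((-164 + 4*130) - 12110) = -7 + √((-164 + 520) - 12110) = -7 + √(356 - 12110) = -7 + √(-11754) = -7 + 3*I*√1306 ≈ -7.0 + 108.42*I)
(10*204 + U(85))*(-5681 + L) = (10*204 - 1/85)*(-5681 + (-7 + 3*I*√1306)) = (2040 - 1*1/85)*(-5688 + 3*I*√1306) = (2040 - 1/85)*(-5688 + 3*I*√1306) = 173399*(-5688 + 3*I*√1306)/85 = -986293512/85 + 520197*I*√1306/85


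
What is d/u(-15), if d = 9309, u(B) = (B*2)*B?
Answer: 3103/150 ≈ 20.687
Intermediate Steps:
u(B) = 2*B² (u(B) = (2*B)*B = 2*B²)
d/u(-15) = 9309/((2*(-15)²)) = 9309/((2*225)) = 9309/450 = 9309*(1/450) = 3103/150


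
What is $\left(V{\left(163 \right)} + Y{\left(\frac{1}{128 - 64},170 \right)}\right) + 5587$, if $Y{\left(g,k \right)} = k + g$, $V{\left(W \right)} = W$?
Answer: $\frac{378881}{64} \approx 5920.0$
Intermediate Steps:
$Y{\left(g,k \right)} = g + k$
$\left(V{\left(163 \right)} + Y{\left(\frac{1}{128 - 64},170 \right)}\right) + 5587 = \left(163 + \left(\frac{1}{128 - 64} + 170\right)\right) + 5587 = \left(163 + \left(\frac{1}{64} + 170\right)\right) + 5587 = \left(163 + \frac{10881}{64}\right) + 5587 = \frac{21313}{64} + 5587 = \frac{378881}{64}$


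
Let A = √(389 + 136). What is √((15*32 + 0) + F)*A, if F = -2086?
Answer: 5*I*√33726 ≈ 918.23*I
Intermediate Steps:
A = 5*√21 (A = √525 = 5*√21 ≈ 22.913)
√((15*32 + 0) + F)*A = √((15*32 + 0) - 2086)*(5*√21) = √((480 + 0) - 2086)*(5*√21) = √(480 - 2086)*(5*√21) = √(-1606)*(5*√21) = (I*√1606)*(5*√21) = 5*I*√33726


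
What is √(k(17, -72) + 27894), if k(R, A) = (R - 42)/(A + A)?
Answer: √4016761/12 ≈ 167.02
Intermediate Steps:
k(R, A) = (-42 + R)/(2*A) (k(R, A) = (-42 + R)/((2*A)) = (-42 + R)*(1/(2*A)) = (-42 + R)/(2*A))
√(k(17, -72) + 27894) = √((½)*(-42 + 17)/(-72) + 27894) = √((½)*(-1/72)*(-25) + 27894) = √(25/144 + 27894) = √(4016761/144) = √4016761/12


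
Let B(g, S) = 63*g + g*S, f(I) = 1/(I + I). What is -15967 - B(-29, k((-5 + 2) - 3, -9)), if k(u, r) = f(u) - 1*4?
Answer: -171101/12 ≈ -14258.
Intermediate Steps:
f(I) = 1/(2*I)
k(u, r) = -4 + 1/(2*u) (k(u, r) = 1/(2*u) - 1*4 = 1/(2*u) - 4 = -4 + 1/(2*u))
B(g, S) = 63*g + S*g
-15967 - B(-29, k((-5 + 2) - 3, -9)) = -15967 - (-29)*(63 + (-4 + 1/(2*((-5 + 2) - 3)))) = -15967 - (-29)*(63 + (-4 + 1/(2*(-3 - 3)))) = -15967 - (-29)*(63 + (-4 + (½)/(-6))) = -15967 - (-29)*(63 + (-4 + (½)*(-⅙))) = -15967 - (-29)*(63 + (-4 - 1/12)) = -15967 - (-29)*(63 - 49/12) = -15967 - (-29)*707/12 = -15967 - 1*(-20503/12) = -15967 + 20503/12 = -171101/12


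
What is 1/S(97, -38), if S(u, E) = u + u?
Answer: 1/194 ≈ 0.0051546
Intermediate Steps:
S(u, E) = 2*u
1/S(97, -38) = 1/(2*97) = 1/194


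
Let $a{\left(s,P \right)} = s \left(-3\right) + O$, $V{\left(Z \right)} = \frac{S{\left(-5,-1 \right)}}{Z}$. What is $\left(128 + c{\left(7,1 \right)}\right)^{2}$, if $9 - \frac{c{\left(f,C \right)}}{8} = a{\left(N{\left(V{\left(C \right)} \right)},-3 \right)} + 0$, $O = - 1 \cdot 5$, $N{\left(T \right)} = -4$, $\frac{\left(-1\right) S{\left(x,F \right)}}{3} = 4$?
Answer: $20736$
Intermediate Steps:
$S{\left(x,F \right)} = -12$ ($S{\left(x,F \right)} = \left(-3\right) 4 = -12$)
$V{\left(Z \right)} = - \frac{12}{Z}$
$O = -5$ ($O = \left(-1\right) 5 = -5$)
$a{\left(s,P \right)} = -5 - 3 s$ ($a{\left(s,P \right)} = s \left(-3\right) - 5 = - 3 s - 5 = -5 - 3 s$)
$c{\left(f,C \right)} = 16$ ($c{\left(f,C \right)} = 72 - 8 \left(\left(-5 - -12\right) + 0\right) = 72 - 8 \left(\left(-5 + 12\right) + 0\right) = 72 - 8 \left(7 + 0\right) = 72 - 56 = 16$)
$\left(128 + c{\left(7,1 \right)}\right)^{2} = \left(128 + 16\right)^{2} = 144^{2} = 20736$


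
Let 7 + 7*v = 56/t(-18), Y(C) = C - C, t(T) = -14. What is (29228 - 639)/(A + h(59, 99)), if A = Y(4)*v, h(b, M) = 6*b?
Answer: 28589/354 ≈ 80.760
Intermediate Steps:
Y(C) = 0
v = -11/7 (v = -1 + (56/(-14))/7 = -1 + (56*(-1/14))/7 = -1 + (1/7)*(-4) = -1 - 4/7 = -11/7 ≈ -1.5714)
A = 0 (A = 0*(-11/7) = 0)
(29228 - 639)/(A + h(59, 99)) = (29228 - 639)/(0 + 6*59) = 28589/(0 + 354) = 28589/354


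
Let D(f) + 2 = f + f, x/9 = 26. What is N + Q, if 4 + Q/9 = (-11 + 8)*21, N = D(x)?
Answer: -137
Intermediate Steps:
x = 234 (x = 9*26 = 234)
D(f) = -2 + 2*f (D(f) = -2 + (f + f) = -2 + 2*f)
N = 466 (N = -2 + 2*234 = -2 + 468 = 466)
Q = -603 (Q = -36 + 9*((-11 + 8)*21) = -36 + 9*(-3*21) = -36 + 9*(-63) = -36 - 567 = -603)
N + Q = 466 - 603 = -137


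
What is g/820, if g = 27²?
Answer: 729/820 ≈ 0.88902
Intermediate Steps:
g = 729
g/820 = 729/820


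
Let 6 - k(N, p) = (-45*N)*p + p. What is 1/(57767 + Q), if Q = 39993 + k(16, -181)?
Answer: -1/32373 ≈ -3.0890e-5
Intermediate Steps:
k(N, p) = 6 - p + 45*N*p (k(N, p) = 6 - ((-45*N)*p + p) = 6 - (-45*N*p + p) = 6 - (p - 45*N*p) = 6 + (-p + 45*N*p) = 6 - p + 45*N*p)
Q = -90140 (Q = 39993 + (6 - 1*(-181) + 45*16*(-181)) = 39993 + (6 + 181 - 130320) = 39993 - 130133 = -90140)
1/(57767 + Q) = 1/(57767 - 90140) = 1/(-32373) = -1/32373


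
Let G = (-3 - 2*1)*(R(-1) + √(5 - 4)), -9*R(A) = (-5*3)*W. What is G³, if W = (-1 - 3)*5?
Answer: 114084125/27 ≈ 4.2253e+6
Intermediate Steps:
W = -20 (W = -4*5 = -20)
R(A) = -100/3 (R(A) = -(-5*3)*(-20)/9 = -(-5)*(-20)/3 = -⅑*300 = -100/3)
G = 485/3 (G = (-3 - 2*1)*(-100/3 + √(5 - 4)) = (-3 - 2)*(-100/3 + √1) = -5*(-100/3 + 1) = -5*(-97/3) = 485/3 ≈ 161.67)
G³ = (485/3)³ = 114084125/27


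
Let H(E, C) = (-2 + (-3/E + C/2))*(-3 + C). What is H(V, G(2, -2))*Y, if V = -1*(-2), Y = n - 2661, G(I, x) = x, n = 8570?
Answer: 265905/2 ≈ 1.3295e+5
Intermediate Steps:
Y = 5909 (Y = 8570 - 2661 = 5909)
V = 2
H(E, C) = (-3 + C)*(-2 + C/2 - 3/E) (H(E, C) = (-2 + (-3/E + C*(1/2)))*(-3 + C) = (-2 + (-3/E + C/2))*(-3 + C) = (-2 + (C/2 - 3/E))*(-3 + C) = (-2 + C/2 - 3/E)*(-3 + C) = (-3 + C)*(-2 + C/2 - 3/E))
H(V, G(2, -2))*Y = ((1/2)*(18 - 6*(-2) + 2*(12 + (-2)**2 - 7*(-2)))/2)*5909 = ((1/2)*(1/2)*(18 + 12 + 2*(12 + 4 + 14)))*5909 = ((1/2)*(1/2)*(18 + 12 + 2*30))*5909 = ((1/2)*(1/2)*(18 + 12 + 60))*5909 = ((1/2)*(1/2)*90)*5909 = (45/2)*5909 = 265905/2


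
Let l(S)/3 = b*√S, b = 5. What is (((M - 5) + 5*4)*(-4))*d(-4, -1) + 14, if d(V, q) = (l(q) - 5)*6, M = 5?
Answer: 2414 - 7200*I ≈ 2414.0 - 7200.0*I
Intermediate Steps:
l(S) = 15*√S (l(S) = 3*(5*√S) = 15*√S)
d(V, q) = -30 + 90*√q (d(V, q) = (15*√q - 5)*6 = (-5 + 15*√q)*6 = -30 + 90*√q)
(((M - 5) + 5*4)*(-4))*d(-4, -1) + 14 = (((5 - 5) + 5*4)*(-4))*(-30 + 90*√(-1)) + 14 = ((0 + 20)*(-4))*(-30 + 90*I) + 14 = (20*(-4))*(-30 + 90*I) + 14 = -80*(-30 + 90*I) + 14 = (2400 - 7200*I) + 14 = 2414 - 7200*I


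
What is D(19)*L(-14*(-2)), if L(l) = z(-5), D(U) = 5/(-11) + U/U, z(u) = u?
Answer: -30/11 ≈ -2.7273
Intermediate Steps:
D(U) = 6/11 (D(U) = 5*(-1/11) + 1 = -5/11 + 1 = 6/11)
L(l) = -5
D(19)*L(-14*(-2)) = (6/11)*(-5) = -30/11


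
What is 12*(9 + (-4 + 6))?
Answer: 132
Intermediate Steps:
12*(9 + (-4 + 6)) = 12*(9 + 2) = 12*11 = 132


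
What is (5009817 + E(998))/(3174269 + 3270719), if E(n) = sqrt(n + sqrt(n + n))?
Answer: 5009817/6444988 + sqrt(998 + 2*sqrt(499))/6444988 ≈ 0.77732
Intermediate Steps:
E(n) = sqrt(n + sqrt(2)*sqrt(n)) (E(n) = sqrt(n + sqrt(2*n)) = sqrt(n + sqrt(2)*sqrt(n)))
(5009817 + E(998))/(3174269 + 3270719) = (5009817 + sqrt(998 + sqrt(2)*sqrt(998)))/(3174269 + 3270719) = (5009817 + sqrt(998 + 2*sqrt(499)))/6444988 = (5009817 + sqrt(998 + 2*sqrt(499)))*(1/6444988) = 5009817/6444988 + sqrt(998 + 2*sqrt(499))/6444988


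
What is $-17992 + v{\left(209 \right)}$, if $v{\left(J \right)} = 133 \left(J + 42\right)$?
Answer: $15391$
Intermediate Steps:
$v{\left(J \right)} = 5586 + 133 J$ ($v{\left(J \right)} = 133 \left(42 + J\right) = 5586 + 133 J$)
$-17992 + v{\left(209 \right)} = -17992 + \left(5586 + 133 \cdot 209\right) = -17992 + \left(5586 + 27797\right) = -17992 + 33383 = 15391$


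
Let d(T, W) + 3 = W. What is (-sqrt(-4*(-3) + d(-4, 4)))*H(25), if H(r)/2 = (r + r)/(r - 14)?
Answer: -100*sqrt(13)/11 ≈ -32.778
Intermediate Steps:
d(T, W) = -3 + W
H(r) = 4*r/(-14 + r) (H(r) = 2*((r + r)/(r - 14)) = 2*((2*r)/(-14 + r)) = 2*(2*r/(-14 + r)) = 4*r/(-14 + r))
(-sqrt(-4*(-3) + d(-4, 4)))*H(25) = (-sqrt(-4*(-3) + (-3 + 4)))*(4*25/(-14 + 25)) = (-sqrt(12 + 1))*(4*25/11) = (-sqrt(13))*(4*25*(1/11)) = -sqrt(13)*(100/11) = -100*sqrt(13)/11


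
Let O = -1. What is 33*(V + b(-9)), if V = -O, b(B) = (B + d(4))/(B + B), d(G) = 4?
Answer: 253/6 ≈ 42.167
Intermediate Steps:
b(B) = (4 + B)/(2*B) (b(B) = (B + 4)/(B + B) = (4 + B)/((2*B)) = (4 + B)*(1/(2*B)) = (4 + B)/(2*B))
V = 1 (V = -1*(-1) = 1)
33*(V + b(-9)) = 33*(1 + (½)*(4 - 9)/(-9)) = 33*(1 + (½)*(-⅑)*(-5)) = 33*(1 + 5/18) = 33*(23/18) = 253/6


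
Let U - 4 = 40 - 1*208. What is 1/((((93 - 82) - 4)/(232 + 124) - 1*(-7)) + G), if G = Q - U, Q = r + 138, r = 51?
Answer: 356/128167 ≈ 0.0027776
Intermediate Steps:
Q = 189 (Q = 51 + 138 = 189)
U = -164 (U = 4 + (40 - 1*208) = 4 + (40 - 208) = 4 - 168 = -164)
G = 353 (G = 189 - 1*(-164) = 189 + 164 = 353)
1/((((93 - 82) - 4)/(232 + 124) - 1*(-7)) + G) = 1/((((93 - 82) - 4)/(232 + 124) - 1*(-7)) + 353) = 1/(((11 - 4)/356 + 7) + 353) = 1/((7*(1/356) + 7) + 353) = 1/((7/356 + 7) + 353) = 1/(2499/356 + 353) = 1/(128167/356) = 356/128167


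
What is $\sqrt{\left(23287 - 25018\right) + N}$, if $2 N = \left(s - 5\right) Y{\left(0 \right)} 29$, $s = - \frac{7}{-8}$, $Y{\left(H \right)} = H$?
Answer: $i \sqrt{1731} \approx 41.605 i$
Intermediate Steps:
$s = \frac{7}{8}$ ($s = \left(-7\right) \left(- \frac{1}{8}\right) = \frac{7}{8} \approx 0.875$)
$N = 0$ ($N = \frac{\left(\frac{7}{8} - 5\right) 0 \cdot 29}{2} = \frac{\left(- \frac{33}{8}\right) 0 \cdot 29}{2} = \frac{0 \cdot 29}{2} = \frac{1}{2} \cdot 0 = 0$)
$\sqrt{\left(23287 - 25018\right) + N} = \sqrt{\left(23287 - 25018\right) + 0} = \sqrt{-1731 + 0} = \sqrt{-1731} = i \sqrt{1731}$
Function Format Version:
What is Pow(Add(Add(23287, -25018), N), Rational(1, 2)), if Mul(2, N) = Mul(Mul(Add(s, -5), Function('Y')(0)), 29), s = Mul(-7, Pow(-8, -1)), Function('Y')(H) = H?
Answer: Mul(I, Pow(1731, Rational(1, 2))) ≈ Mul(41.605, I)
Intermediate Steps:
s = Rational(7, 8) (s = Mul(-7, Rational(-1, 8)) = Rational(7, 8) ≈ 0.87500)
N = 0 (N = Mul(Rational(1, 2), Mul(Mul(Add(Rational(7, 8), -5), 0), 29)) = Mul(Rational(1, 2), Mul(Mul(Rational(-33, 8), 0), 29)) = Mul(Rational(1, 2), Mul(0, 29)) = Mul(Rational(1, 2), 0) = 0)
Pow(Add(Add(23287, -25018), N), Rational(1, 2)) = Pow(Add(Add(23287, -25018), 0), Rational(1, 2)) = Pow(Add(-1731, 0), Rational(1, 2)) = Pow(-1731, Rational(1, 2)) = Mul(I, Pow(1731, Rational(1, 2)))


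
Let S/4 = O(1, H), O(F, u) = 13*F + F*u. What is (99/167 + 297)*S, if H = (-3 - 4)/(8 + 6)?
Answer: 2484900/167 ≈ 14880.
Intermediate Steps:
H = -1/2 (H = -7/14 = -7*1/14 = -1/2 ≈ -0.50000)
S = 50 (S = 4*(1*(13 - 1/2)) = 4*(1*(25/2)) = 4*(25/2) = 50)
(99/167 + 297)*S = (99/167 + 297)*50 = (49698/167)*50 = 2484900/167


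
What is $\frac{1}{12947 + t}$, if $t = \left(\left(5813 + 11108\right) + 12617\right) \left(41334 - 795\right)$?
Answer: $\frac{1}{1197453929} \approx 8.3511 \cdot 10^{-10}$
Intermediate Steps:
$t = 1197440982$ ($t = \left(16921 + 12617\right) \left(41334 - 795\right) = 29538 \left(41334 - 795\right) = 29538 \cdot 40539 = 1197440982$)
$\frac{1}{12947 + t} = \frac{1}{12947 + 1197440982} = \frac{1}{1197453929}$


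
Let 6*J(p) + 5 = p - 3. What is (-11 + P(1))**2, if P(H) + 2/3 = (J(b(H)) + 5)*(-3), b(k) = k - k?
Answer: 4624/9 ≈ 513.78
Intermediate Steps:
b(k) = 0
J(p) = -4/3 + p/6 (J(p) = -5/6 + (p - 3)/6 = -5/6 + (-3 + p)/6 = -5/6 + (-1/2 + p/6) = -4/3 + p/6)
P(H) = -35/3 (P(H) = -2/3 + ((-4/3 + (1/6)*0) + 5)*(-3) = -2/3 + ((-4/3 + 0) + 5)*(-3) = -2/3 + (-4/3 + 5)*(-3) = -2/3 + (11/3)*(-3) = -2/3 - 11 = -35/3)
(-11 + P(1))**2 = (-11 - 35/3)**2 = (-68/3)**2 = 4624/9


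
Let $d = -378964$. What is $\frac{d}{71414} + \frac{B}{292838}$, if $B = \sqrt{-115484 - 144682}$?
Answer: $- \frac{189482}{35707} + \frac{i \sqrt{260166}}{292838} \approx -5.3066 + 0.0017418 i$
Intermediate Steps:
$B = i \sqrt{260166}$ ($B = \sqrt{-260166} = i \sqrt{260166} \approx 510.06 i$)
$\frac{d}{71414} + \frac{B}{292838} = - \frac{378964}{71414} + \frac{i \sqrt{260166}}{292838} = \left(-378964\right) \frac{1}{71414} + i \sqrt{260166} \cdot \frac{1}{292838} = - \frac{189482}{35707} + \frac{i \sqrt{260166}}{292838}$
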